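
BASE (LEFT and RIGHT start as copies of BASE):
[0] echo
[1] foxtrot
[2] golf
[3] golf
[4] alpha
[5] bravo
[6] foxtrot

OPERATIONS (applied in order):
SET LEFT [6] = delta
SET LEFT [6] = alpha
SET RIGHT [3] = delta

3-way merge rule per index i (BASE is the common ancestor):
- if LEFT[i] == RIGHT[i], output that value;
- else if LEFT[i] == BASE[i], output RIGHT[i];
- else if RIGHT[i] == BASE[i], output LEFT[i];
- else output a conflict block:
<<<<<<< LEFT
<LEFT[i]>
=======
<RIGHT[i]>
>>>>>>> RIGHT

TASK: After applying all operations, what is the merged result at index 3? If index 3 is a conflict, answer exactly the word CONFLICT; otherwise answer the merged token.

Final LEFT:  [echo, foxtrot, golf, golf, alpha, bravo, alpha]
Final RIGHT: [echo, foxtrot, golf, delta, alpha, bravo, foxtrot]
i=0: L=echo R=echo -> agree -> echo
i=1: L=foxtrot R=foxtrot -> agree -> foxtrot
i=2: L=golf R=golf -> agree -> golf
i=3: L=golf=BASE, R=delta -> take RIGHT -> delta
i=4: L=alpha R=alpha -> agree -> alpha
i=5: L=bravo R=bravo -> agree -> bravo
i=6: L=alpha, R=foxtrot=BASE -> take LEFT -> alpha
Index 3 -> delta

Answer: delta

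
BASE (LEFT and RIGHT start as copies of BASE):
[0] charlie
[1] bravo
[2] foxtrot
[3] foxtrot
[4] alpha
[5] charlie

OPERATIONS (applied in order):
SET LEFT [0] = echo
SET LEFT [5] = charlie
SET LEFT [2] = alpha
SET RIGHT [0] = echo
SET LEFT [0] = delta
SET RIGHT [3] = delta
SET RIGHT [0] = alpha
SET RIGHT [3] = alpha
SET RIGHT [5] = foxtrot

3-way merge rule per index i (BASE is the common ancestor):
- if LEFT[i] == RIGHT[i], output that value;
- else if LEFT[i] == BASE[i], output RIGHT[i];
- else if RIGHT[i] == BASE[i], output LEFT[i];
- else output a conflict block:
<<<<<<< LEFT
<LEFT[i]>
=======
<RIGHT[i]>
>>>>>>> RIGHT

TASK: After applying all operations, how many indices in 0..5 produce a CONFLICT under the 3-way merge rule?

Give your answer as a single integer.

Answer: 1

Derivation:
Final LEFT:  [delta, bravo, alpha, foxtrot, alpha, charlie]
Final RIGHT: [alpha, bravo, foxtrot, alpha, alpha, foxtrot]
i=0: BASE=charlie L=delta R=alpha all differ -> CONFLICT
i=1: L=bravo R=bravo -> agree -> bravo
i=2: L=alpha, R=foxtrot=BASE -> take LEFT -> alpha
i=3: L=foxtrot=BASE, R=alpha -> take RIGHT -> alpha
i=4: L=alpha R=alpha -> agree -> alpha
i=5: L=charlie=BASE, R=foxtrot -> take RIGHT -> foxtrot
Conflict count: 1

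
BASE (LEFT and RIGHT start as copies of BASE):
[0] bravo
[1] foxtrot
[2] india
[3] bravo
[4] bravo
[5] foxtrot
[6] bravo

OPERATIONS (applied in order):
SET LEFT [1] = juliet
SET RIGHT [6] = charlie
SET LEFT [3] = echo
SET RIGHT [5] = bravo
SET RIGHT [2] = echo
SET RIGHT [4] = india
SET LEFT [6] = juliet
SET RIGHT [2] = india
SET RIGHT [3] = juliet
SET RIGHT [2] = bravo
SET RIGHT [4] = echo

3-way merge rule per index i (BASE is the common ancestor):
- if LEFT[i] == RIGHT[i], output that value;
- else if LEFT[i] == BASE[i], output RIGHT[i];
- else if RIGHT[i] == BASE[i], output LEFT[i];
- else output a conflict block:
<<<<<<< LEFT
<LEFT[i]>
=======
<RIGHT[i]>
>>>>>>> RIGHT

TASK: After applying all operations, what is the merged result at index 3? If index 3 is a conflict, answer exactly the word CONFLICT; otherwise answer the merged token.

Final LEFT:  [bravo, juliet, india, echo, bravo, foxtrot, juliet]
Final RIGHT: [bravo, foxtrot, bravo, juliet, echo, bravo, charlie]
i=0: L=bravo R=bravo -> agree -> bravo
i=1: L=juliet, R=foxtrot=BASE -> take LEFT -> juliet
i=2: L=india=BASE, R=bravo -> take RIGHT -> bravo
i=3: BASE=bravo L=echo R=juliet all differ -> CONFLICT
i=4: L=bravo=BASE, R=echo -> take RIGHT -> echo
i=5: L=foxtrot=BASE, R=bravo -> take RIGHT -> bravo
i=6: BASE=bravo L=juliet R=charlie all differ -> CONFLICT
Index 3 -> CONFLICT

Answer: CONFLICT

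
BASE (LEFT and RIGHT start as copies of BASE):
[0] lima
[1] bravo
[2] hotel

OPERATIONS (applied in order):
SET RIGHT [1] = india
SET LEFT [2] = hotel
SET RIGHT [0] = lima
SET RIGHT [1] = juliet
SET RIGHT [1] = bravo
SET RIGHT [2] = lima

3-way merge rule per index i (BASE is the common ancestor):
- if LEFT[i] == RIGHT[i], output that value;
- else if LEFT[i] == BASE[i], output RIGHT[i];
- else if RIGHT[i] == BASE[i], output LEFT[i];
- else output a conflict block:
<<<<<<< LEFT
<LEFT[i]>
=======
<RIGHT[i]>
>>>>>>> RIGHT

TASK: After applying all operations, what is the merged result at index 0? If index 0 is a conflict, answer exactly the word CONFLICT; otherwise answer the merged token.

Final LEFT:  [lima, bravo, hotel]
Final RIGHT: [lima, bravo, lima]
i=0: L=lima R=lima -> agree -> lima
i=1: L=bravo R=bravo -> agree -> bravo
i=2: L=hotel=BASE, R=lima -> take RIGHT -> lima
Index 0 -> lima

Answer: lima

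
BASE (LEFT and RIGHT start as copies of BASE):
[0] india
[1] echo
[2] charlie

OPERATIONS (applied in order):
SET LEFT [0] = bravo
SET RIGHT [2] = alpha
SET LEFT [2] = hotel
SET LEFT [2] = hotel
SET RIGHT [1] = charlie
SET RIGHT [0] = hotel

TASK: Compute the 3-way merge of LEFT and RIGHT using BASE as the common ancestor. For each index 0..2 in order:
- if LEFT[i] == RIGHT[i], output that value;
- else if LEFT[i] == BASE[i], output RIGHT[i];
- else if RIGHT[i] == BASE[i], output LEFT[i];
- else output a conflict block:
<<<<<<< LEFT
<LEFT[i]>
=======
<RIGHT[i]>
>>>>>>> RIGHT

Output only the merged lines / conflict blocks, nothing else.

Final LEFT:  [bravo, echo, hotel]
Final RIGHT: [hotel, charlie, alpha]
i=0: BASE=india L=bravo R=hotel all differ -> CONFLICT
i=1: L=echo=BASE, R=charlie -> take RIGHT -> charlie
i=2: BASE=charlie L=hotel R=alpha all differ -> CONFLICT

Answer: <<<<<<< LEFT
bravo
=======
hotel
>>>>>>> RIGHT
charlie
<<<<<<< LEFT
hotel
=======
alpha
>>>>>>> RIGHT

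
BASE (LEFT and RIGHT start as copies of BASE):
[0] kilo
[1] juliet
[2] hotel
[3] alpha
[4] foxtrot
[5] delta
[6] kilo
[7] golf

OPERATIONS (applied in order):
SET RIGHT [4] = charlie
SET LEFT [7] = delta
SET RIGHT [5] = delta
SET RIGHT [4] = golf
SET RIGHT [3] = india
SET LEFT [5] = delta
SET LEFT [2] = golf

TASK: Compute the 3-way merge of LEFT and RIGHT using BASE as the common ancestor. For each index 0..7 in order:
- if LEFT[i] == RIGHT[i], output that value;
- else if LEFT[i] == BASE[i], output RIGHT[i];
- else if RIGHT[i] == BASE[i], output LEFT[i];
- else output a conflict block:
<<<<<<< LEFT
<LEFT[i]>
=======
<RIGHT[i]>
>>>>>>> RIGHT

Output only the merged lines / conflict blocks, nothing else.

Final LEFT:  [kilo, juliet, golf, alpha, foxtrot, delta, kilo, delta]
Final RIGHT: [kilo, juliet, hotel, india, golf, delta, kilo, golf]
i=0: L=kilo R=kilo -> agree -> kilo
i=1: L=juliet R=juliet -> agree -> juliet
i=2: L=golf, R=hotel=BASE -> take LEFT -> golf
i=3: L=alpha=BASE, R=india -> take RIGHT -> india
i=4: L=foxtrot=BASE, R=golf -> take RIGHT -> golf
i=5: L=delta R=delta -> agree -> delta
i=6: L=kilo R=kilo -> agree -> kilo
i=7: L=delta, R=golf=BASE -> take LEFT -> delta

Answer: kilo
juliet
golf
india
golf
delta
kilo
delta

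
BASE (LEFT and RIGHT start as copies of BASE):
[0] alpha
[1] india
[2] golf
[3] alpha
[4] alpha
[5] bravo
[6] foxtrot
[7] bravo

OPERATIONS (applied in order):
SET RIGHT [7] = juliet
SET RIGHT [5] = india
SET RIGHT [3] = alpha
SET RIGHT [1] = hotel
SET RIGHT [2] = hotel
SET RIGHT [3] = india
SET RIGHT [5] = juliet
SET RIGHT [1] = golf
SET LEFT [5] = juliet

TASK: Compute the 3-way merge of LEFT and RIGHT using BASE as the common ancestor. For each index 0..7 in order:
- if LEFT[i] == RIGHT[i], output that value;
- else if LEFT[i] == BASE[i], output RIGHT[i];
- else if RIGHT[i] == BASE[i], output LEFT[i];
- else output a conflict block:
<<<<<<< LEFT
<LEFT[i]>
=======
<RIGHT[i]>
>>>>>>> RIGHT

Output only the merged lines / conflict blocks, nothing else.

Answer: alpha
golf
hotel
india
alpha
juliet
foxtrot
juliet

Derivation:
Final LEFT:  [alpha, india, golf, alpha, alpha, juliet, foxtrot, bravo]
Final RIGHT: [alpha, golf, hotel, india, alpha, juliet, foxtrot, juliet]
i=0: L=alpha R=alpha -> agree -> alpha
i=1: L=india=BASE, R=golf -> take RIGHT -> golf
i=2: L=golf=BASE, R=hotel -> take RIGHT -> hotel
i=3: L=alpha=BASE, R=india -> take RIGHT -> india
i=4: L=alpha R=alpha -> agree -> alpha
i=5: L=juliet R=juliet -> agree -> juliet
i=6: L=foxtrot R=foxtrot -> agree -> foxtrot
i=7: L=bravo=BASE, R=juliet -> take RIGHT -> juliet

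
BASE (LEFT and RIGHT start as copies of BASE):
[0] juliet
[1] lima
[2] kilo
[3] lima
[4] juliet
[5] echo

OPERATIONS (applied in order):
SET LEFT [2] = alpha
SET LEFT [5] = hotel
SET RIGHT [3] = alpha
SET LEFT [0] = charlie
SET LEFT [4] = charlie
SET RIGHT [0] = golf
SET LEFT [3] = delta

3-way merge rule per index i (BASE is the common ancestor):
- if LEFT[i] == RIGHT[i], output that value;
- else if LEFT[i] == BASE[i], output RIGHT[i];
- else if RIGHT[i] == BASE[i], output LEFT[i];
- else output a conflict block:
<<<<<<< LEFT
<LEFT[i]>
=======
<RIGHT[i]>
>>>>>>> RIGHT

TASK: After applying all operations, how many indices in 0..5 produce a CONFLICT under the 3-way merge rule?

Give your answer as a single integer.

Final LEFT:  [charlie, lima, alpha, delta, charlie, hotel]
Final RIGHT: [golf, lima, kilo, alpha, juliet, echo]
i=0: BASE=juliet L=charlie R=golf all differ -> CONFLICT
i=1: L=lima R=lima -> agree -> lima
i=2: L=alpha, R=kilo=BASE -> take LEFT -> alpha
i=3: BASE=lima L=delta R=alpha all differ -> CONFLICT
i=4: L=charlie, R=juliet=BASE -> take LEFT -> charlie
i=5: L=hotel, R=echo=BASE -> take LEFT -> hotel
Conflict count: 2

Answer: 2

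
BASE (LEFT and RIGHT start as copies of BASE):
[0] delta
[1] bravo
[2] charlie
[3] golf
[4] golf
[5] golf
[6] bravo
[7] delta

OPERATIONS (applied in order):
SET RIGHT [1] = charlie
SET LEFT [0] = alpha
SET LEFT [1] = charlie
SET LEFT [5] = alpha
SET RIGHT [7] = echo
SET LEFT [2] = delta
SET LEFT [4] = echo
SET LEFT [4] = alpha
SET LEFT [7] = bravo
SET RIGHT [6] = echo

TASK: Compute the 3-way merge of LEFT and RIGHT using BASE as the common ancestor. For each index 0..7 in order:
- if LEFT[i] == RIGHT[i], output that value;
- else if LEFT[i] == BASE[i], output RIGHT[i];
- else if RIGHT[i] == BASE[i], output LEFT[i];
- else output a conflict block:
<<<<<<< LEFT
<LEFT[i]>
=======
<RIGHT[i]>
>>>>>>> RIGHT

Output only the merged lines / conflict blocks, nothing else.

Final LEFT:  [alpha, charlie, delta, golf, alpha, alpha, bravo, bravo]
Final RIGHT: [delta, charlie, charlie, golf, golf, golf, echo, echo]
i=0: L=alpha, R=delta=BASE -> take LEFT -> alpha
i=1: L=charlie R=charlie -> agree -> charlie
i=2: L=delta, R=charlie=BASE -> take LEFT -> delta
i=3: L=golf R=golf -> agree -> golf
i=4: L=alpha, R=golf=BASE -> take LEFT -> alpha
i=5: L=alpha, R=golf=BASE -> take LEFT -> alpha
i=6: L=bravo=BASE, R=echo -> take RIGHT -> echo
i=7: BASE=delta L=bravo R=echo all differ -> CONFLICT

Answer: alpha
charlie
delta
golf
alpha
alpha
echo
<<<<<<< LEFT
bravo
=======
echo
>>>>>>> RIGHT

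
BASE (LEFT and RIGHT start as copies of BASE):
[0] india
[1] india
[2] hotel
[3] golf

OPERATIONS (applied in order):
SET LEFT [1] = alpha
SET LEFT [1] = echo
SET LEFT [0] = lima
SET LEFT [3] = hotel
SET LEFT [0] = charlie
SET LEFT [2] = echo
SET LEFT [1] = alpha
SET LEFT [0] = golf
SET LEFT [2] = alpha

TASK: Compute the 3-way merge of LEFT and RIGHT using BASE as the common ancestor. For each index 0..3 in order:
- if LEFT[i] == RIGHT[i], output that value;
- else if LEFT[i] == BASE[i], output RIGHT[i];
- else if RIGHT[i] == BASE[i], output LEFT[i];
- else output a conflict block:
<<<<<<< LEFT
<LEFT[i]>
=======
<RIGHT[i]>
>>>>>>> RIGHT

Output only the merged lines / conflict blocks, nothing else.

Final LEFT:  [golf, alpha, alpha, hotel]
Final RIGHT: [india, india, hotel, golf]
i=0: L=golf, R=india=BASE -> take LEFT -> golf
i=1: L=alpha, R=india=BASE -> take LEFT -> alpha
i=2: L=alpha, R=hotel=BASE -> take LEFT -> alpha
i=3: L=hotel, R=golf=BASE -> take LEFT -> hotel

Answer: golf
alpha
alpha
hotel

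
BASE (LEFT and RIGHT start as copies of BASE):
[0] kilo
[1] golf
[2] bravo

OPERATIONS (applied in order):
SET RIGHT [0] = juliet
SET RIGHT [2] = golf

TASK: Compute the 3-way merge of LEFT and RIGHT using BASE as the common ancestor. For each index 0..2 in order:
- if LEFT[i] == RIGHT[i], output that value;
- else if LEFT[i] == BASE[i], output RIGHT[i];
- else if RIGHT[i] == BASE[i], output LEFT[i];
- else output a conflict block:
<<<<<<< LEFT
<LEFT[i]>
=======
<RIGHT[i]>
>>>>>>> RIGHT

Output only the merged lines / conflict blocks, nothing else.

Final LEFT:  [kilo, golf, bravo]
Final RIGHT: [juliet, golf, golf]
i=0: L=kilo=BASE, R=juliet -> take RIGHT -> juliet
i=1: L=golf R=golf -> agree -> golf
i=2: L=bravo=BASE, R=golf -> take RIGHT -> golf

Answer: juliet
golf
golf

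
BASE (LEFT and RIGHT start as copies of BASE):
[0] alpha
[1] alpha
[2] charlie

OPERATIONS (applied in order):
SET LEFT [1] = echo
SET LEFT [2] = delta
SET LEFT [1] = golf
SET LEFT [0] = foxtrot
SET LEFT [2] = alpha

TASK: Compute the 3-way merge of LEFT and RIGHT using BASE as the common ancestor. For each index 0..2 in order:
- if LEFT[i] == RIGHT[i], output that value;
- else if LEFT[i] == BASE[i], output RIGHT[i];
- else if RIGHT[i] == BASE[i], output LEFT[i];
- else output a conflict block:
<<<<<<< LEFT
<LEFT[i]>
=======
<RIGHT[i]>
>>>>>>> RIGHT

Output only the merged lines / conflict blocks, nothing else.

Answer: foxtrot
golf
alpha

Derivation:
Final LEFT:  [foxtrot, golf, alpha]
Final RIGHT: [alpha, alpha, charlie]
i=0: L=foxtrot, R=alpha=BASE -> take LEFT -> foxtrot
i=1: L=golf, R=alpha=BASE -> take LEFT -> golf
i=2: L=alpha, R=charlie=BASE -> take LEFT -> alpha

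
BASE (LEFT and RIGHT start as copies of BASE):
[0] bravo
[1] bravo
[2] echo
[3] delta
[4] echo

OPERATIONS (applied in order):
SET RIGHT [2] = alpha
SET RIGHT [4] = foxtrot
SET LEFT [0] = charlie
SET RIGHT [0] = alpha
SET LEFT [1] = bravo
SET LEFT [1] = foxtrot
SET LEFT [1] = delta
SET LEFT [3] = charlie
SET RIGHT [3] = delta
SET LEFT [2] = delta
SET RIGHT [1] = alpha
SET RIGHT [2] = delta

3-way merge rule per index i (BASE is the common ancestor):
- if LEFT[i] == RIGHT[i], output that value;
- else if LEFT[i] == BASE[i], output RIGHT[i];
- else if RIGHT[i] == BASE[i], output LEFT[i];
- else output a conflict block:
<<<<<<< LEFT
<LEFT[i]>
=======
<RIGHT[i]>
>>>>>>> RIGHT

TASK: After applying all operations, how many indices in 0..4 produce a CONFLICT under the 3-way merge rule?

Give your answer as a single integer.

Final LEFT:  [charlie, delta, delta, charlie, echo]
Final RIGHT: [alpha, alpha, delta, delta, foxtrot]
i=0: BASE=bravo L=charlie R=alpha all differ -> CONFLICT
i=1: BASE=bravo L=delta R=alpha all differ -> CONFLICT
i=2: L=delta R=delta -> agree -> delta
i=3: L=charlie, R=delta=BASE -> take LEFT -> charlie
i=4: L=echo=BASE, R=foxtrot -> take RIGHT -> foxtrot
Conflict count: 2

Answer: 2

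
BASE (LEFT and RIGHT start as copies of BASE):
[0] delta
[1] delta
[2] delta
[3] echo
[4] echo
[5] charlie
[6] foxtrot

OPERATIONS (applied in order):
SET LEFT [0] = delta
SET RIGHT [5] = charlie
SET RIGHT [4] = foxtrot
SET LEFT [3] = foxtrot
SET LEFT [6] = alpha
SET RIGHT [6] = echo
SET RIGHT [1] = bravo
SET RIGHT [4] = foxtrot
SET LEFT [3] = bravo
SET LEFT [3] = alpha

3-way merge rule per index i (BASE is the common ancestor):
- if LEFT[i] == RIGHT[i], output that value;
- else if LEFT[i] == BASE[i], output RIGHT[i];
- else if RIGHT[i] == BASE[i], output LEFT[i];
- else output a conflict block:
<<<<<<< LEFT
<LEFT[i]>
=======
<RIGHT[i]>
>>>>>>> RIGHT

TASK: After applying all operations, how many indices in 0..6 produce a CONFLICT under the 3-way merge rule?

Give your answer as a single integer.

Answer: 1

Derivation:
Final LEFT:  [delta, delta, delta, alpha, echo, charlie, alpha]
Final RIGHT: [delta, bravo, delta, echo, foxtrot, charlie, echo]
i=0: L=delta R=delta -> agree -> delta
i=1: L=delta=BASE, R=bravo -> take RIGHT -> bravo
i=2: L=delta R=delta -> agree -> delta
i=3: L=alpha, R=echo=BASE -> take LEFT -> alpha
i=4: L=echo=BASE, R=foxtrot -> take RIGHT -> foxtrot
i=5: L=charlie R=charlie -> agree -> charlie
i=6: BASE=foxtrot L=alpha R=echo all differ -> CONFLICT
Conflict count: 1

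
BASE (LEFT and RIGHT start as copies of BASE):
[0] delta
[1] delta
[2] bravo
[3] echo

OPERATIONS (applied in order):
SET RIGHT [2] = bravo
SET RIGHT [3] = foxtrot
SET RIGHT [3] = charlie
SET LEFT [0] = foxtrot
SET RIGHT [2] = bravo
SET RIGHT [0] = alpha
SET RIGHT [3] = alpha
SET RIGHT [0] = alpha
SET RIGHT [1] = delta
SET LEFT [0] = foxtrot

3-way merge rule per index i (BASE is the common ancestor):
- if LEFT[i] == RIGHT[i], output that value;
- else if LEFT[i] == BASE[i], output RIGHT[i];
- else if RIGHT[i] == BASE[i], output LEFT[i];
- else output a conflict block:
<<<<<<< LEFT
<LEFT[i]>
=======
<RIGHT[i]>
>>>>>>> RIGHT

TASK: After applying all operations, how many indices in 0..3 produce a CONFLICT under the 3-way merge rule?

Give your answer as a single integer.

Final LEFT:  [foxtrot, delta, bravo, echo]
Final RIGHT: [alpha, delta, bravo, alpha]
i=0: BASE=delta L=foxtrot R=alpha all differ -> CONFLICT
i=1: L=delta R=delta -> agree -> delta
i=2: L=bravo R=bravo -> agree -> bravo
i=3: L=echo=BASE, R=alpha -> take RIGHT -> alpha
Conflict count: 1

Answer: 1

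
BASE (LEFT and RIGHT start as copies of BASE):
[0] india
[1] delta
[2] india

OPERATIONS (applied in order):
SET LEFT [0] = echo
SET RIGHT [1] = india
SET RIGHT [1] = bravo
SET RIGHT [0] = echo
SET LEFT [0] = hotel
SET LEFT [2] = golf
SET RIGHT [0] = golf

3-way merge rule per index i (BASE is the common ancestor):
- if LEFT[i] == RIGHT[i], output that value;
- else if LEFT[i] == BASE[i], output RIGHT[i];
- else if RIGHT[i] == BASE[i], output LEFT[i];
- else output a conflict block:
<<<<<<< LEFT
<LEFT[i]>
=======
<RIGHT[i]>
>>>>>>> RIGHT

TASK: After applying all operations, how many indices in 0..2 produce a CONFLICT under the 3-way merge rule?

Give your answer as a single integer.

Answer: 1

Derivation:
Final LEFT:  [hotel, delta, golf]
Final RIGHT: [golf, bravo, india]
i=0: BASE=india L=hotel R=golf all differ -> CONFLICT
i=1: L=delta=BASE, R=bravo -> take RIGHT -> bravo
i=2: L=golf, R=india=BASE -> take LEFT -> golf
Conflict count: 1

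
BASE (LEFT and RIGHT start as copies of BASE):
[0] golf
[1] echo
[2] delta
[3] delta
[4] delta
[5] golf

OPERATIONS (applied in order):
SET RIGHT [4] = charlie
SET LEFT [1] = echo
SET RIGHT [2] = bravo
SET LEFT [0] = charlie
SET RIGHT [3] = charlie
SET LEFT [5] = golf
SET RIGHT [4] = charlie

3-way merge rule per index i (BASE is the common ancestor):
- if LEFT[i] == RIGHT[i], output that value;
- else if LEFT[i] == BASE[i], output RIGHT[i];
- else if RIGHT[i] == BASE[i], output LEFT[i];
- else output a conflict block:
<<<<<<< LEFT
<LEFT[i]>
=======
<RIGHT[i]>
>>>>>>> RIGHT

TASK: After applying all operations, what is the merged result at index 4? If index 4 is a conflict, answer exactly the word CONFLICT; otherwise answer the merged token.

Answer: charlie

Derivation:
Final LEFT:  [charlie, echo, delta, delta, delta, golf]
Final RIGHT: [golf, echo, bravo, charlie, charlie, golf]
i=0: L=charlie, R=golf=BASE -> take LEFT -> charlie
i=1: L=echo R=echo -> agree -> echo
i=2: L=delta=BASE, R=bravo -> take RIGHT -> bravo
i=3: L=delta=BASE, R=charlie -> take RIGHT -> charlie
i=4: L=delta=BASE, R=charlie -> take RIGHT -> charlie
i=5: L=golf R=golf -> agree -> golf
Index 4 -> charlie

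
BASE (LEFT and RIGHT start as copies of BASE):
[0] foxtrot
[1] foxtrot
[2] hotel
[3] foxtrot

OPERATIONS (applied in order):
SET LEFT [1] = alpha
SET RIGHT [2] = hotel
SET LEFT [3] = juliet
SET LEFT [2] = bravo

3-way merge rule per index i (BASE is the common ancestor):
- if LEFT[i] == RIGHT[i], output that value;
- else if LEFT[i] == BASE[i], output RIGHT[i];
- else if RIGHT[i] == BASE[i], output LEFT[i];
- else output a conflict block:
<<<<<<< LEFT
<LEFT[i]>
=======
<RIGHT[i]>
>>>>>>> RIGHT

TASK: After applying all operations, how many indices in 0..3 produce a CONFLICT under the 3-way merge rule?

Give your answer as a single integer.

Answer: 0

Derivation:
Final LEFT:  [foxtrot, alpha, bravo, juliet]
Final RIGHT: [foxtrot, foxtrot, hotel, foxtrot]
i=0: L=foxtrot R=foxtrot -> agree -> foxtrot
i=1: L=alpha, R=foxtrot=BASE -> take LEFT -> alpha
i=2: L=bravo, R=hotel=BASE -> take LEFT -> bravo
i=3: L=juliet, R=foxtrot=BASE -> take LEFT -> juliet
Conflict count: 0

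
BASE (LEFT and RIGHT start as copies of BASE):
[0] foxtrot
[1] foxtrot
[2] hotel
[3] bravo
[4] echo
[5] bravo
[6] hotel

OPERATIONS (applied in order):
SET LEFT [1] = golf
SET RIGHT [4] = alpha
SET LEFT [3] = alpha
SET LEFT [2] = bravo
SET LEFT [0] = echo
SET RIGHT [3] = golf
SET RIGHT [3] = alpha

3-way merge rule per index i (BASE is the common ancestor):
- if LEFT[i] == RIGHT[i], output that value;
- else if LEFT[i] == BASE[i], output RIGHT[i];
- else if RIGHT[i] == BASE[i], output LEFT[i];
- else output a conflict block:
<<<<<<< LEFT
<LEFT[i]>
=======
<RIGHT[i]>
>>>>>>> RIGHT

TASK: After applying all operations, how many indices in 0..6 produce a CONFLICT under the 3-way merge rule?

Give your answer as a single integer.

Answer: 0

Derivation:
Final LEFT:  [echo, golf, bravo, alpha, echo, bravo, hotel]
Final RIGHT: [foxtrot, foxtrot, hotel, alpha, alpha, bravo, hotel]
i=0: L=echo, R=foxtrot=BASE -> take LEFT -> echo
i=1: L=golf, R=foxtrot=BASE -> take LEFT -> golf
i=2: L=bravo, R=hotel=BASE -> take LEFT -> bravo
i=3: L=alpha R=alpha -> agree -> alpha
i=4: L=echo=BASE, R=alpha -> take RIGHT -> alpha
i=5: L=bravo R=bravo -> agree -> bravo
i=6: L=hotel R=hotel -> agree -> hotel
Conflict count: 0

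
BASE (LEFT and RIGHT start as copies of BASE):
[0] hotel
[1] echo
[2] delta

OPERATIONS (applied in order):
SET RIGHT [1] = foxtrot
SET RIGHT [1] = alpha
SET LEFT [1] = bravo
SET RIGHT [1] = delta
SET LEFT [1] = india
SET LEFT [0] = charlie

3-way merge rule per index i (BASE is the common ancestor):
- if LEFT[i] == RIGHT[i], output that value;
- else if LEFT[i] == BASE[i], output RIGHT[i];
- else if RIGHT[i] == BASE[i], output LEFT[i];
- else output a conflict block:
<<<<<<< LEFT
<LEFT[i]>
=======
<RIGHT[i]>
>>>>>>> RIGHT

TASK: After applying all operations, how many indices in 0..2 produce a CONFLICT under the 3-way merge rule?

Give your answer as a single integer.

Final LEFT:  [charlie, india, delta]
Final RIGHT: [hotel, delta, delta]
i=0: L=charlie, R=hotel=BASE -> take LEFT -> charlie
i=1: BASE=echo L=india R=delta all differ -> CONFLICT
i=2: L=delta R=delta -> agree -> delta
Conflict count: 1

Answer: 1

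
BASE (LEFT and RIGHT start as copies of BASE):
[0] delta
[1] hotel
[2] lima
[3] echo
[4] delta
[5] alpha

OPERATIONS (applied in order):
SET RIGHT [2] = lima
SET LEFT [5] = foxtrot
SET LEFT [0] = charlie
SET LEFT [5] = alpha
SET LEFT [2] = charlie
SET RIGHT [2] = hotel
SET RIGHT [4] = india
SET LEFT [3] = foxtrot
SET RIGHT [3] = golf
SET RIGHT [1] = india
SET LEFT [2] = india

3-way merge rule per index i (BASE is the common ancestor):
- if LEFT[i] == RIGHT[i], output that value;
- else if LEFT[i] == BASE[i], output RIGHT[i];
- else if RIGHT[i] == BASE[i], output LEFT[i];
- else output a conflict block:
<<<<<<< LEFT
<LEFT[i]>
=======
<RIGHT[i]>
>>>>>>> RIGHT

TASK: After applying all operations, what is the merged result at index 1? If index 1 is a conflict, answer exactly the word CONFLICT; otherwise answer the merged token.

Answer: india

Derivation:
Final LEFT:  [charlie, hotel, india, foxtrot, delta, alpha]
Final RIGHT: [delta, india, hotel, golf, india, alpha]
i=0: L=charlie, R=delta=BASE -> take LEFT -> charlie
i=1: L=hotel=BASE, R=india -> take RIGHT -> india
i=2: BASE=lima L=india R=hotel all differ -> CONFLICT
i=3: BASE=echo L=foxtrot R=golf all differ -> CONFLICT
i=4: L=delta=BASE, R=india -> take RIGHT -> india
i=5: L=alpha R=alpha -> agree -> alpha
Index 1 -> india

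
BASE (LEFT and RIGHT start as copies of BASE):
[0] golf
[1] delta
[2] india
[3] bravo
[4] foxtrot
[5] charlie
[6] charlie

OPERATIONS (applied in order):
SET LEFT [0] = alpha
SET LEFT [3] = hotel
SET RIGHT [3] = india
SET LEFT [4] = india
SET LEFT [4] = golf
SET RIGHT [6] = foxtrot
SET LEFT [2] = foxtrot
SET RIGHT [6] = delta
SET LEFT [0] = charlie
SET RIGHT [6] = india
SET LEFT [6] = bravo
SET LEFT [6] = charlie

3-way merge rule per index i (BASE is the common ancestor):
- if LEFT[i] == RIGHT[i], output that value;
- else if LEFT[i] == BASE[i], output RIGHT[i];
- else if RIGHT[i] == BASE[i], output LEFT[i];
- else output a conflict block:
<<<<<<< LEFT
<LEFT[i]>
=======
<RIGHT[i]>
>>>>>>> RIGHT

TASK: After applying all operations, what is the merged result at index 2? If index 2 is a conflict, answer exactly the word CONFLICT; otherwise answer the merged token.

Final LEFT:  [charlie, delta, foxtrot, hotel, golf, charlie, charlie]
Final RIGHT: [golf, delta, india, india, foxtrot, charlie, india]
i=0: L=charlie, R=golf=BASE -> take LEFT -> charlie
i=1: L=delta R=delta -> agree -> delta
i=2: L=foxtrot, R=india=BASE -> take LEFT -> foxtrot
i=3: BASE=bravo L=hotel R=india all differ -> CONFLICT
i=4: L=golf, R=foxtrot=BASE -> take LEFT -> golf
i=5: L=charlie R=charlie -> agree -> charlie
i=6: L=charlie=BASE, R=india -> take RIGHT -> india
Index 2 -> foxtrot

Answer: foxtrot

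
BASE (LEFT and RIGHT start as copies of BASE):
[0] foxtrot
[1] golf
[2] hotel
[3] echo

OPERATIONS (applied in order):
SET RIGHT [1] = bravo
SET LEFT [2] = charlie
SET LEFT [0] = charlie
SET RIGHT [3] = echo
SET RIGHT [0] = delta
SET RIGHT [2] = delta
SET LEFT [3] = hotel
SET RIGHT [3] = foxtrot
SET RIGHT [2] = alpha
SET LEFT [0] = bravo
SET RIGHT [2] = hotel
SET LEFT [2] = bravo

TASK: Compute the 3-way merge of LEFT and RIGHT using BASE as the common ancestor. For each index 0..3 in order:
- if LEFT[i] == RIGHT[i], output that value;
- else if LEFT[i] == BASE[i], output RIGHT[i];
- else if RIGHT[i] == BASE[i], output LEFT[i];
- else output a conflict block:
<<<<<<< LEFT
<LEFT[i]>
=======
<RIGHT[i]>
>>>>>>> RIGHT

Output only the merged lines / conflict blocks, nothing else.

Final LEFT:  [bravo, golf, bravo, hotel]
Final RIGHT: [delta, bravo, hotel, foxtrot]
i=0: BASE=foxtrot L=bravo R=delta all differ -> CONFLICT
i=1: L=golf=BASE, R=bravo -> take RIGHT -> bravo
i=2: L=bravo, R=hotel=BASE -> take LEFT -> bravo
i=3: BASE=echo L=hotel R=foxtrot all differ -> CONFLICT

Answer: <<<<<<< LEFT
bravo
=======
delta
>>>>>>> RIGHT
bravo
bravo
<<<<<<< LEFT
hotel
=======
foxtrot
>>>>>>> RIGHT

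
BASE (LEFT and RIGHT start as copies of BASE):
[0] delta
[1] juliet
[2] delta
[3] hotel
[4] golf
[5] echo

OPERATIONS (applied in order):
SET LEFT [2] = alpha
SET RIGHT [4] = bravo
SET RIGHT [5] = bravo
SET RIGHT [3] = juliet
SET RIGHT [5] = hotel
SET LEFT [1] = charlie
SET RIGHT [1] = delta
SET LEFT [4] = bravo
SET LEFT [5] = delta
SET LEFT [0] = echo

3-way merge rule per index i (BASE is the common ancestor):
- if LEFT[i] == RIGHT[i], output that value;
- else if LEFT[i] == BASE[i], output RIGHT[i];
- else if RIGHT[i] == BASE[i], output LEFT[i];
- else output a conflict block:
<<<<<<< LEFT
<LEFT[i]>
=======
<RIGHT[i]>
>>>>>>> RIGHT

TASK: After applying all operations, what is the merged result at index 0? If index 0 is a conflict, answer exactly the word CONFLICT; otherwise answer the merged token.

Final LEFT:  [echo, charlie, alpha, hotel, bravo, delta]
Final RIGHT: [delta, delta, delta, juliet, bravo, hotel]
i=0: L=echo, R=delta=BASE -> take LEFT -> echo
i=1: BASE=juliet L=charlie R=delta all differ -> CONFLICT
i=2: L=alpha, R=delta=BASE -> take LEFT -> alpha
i=3: L=hotel=BASE, R=juliet -> take RIGHT -> juliet
i=4: L=bravo R=bravo -> agree -> bravo
i=5: BASE=echo L=delta R=hotel all differ -> CONFLICT
Index 0 -> echo

Answer: echo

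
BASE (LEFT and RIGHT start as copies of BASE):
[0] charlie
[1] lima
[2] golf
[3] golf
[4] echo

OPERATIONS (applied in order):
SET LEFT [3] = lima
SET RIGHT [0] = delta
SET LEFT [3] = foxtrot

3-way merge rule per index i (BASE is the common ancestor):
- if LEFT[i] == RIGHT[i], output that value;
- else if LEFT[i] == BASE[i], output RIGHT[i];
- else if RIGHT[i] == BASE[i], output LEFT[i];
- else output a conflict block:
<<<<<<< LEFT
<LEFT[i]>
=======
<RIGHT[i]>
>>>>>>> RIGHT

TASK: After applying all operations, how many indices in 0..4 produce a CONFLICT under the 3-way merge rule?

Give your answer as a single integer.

Answer: 0

Derivation:
Final LEFT:  [charlie, lima, golf, foxtrot, echo]
Final RIGHT: [delta, lima, golf, golf, echo]
i=0: L=charlie=BASE, R=delta -> take RIGHT -> delta
i=1: L=lima R=lima -> agree -> lima
i=2: L=golf R=golf -> agree -> golf
i=3: L=foxtrot, R=golf=BASE -> take LEFT -> foxtrot
i=4: L=echo R=echo -> agree -> echo
Conflict count: 0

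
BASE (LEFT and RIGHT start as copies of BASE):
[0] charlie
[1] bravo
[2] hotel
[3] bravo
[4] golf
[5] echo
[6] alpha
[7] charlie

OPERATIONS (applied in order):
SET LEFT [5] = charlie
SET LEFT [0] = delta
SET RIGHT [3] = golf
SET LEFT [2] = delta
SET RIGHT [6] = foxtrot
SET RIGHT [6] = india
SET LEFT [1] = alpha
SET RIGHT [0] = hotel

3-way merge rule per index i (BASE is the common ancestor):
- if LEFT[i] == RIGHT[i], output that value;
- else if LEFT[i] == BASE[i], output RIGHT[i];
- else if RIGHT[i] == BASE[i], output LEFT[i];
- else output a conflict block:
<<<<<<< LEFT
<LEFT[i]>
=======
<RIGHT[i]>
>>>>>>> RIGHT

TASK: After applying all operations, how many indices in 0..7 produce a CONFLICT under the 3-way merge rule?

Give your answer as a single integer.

Final LEFT:  [delta, alpha, delta, bravo, golf, charlie, alpha, charlie]
Final RIGHT: [hotel, bravo, hotel, golf, golf, echo, india, charlie]
i=0: BASE=charlie L=delta R=hotel all differ -> CONFLICT
i=1: L=alpha, R=bravo=BASE -> take LEFT -> alpha
i=2: L=delta, R=hotel=BASE -> take LEFT -> delta
i=3: L=bravo=BASE, R=golf -> take RIGHT -> golf
i=4: L=golf R=golf -> agree -> golf
i=5: L=charlie, R=echo=BASE -> take LEFT -> charlie
i=6: L=alpha=BASE, R=india -> take RIGHT -> india
i=7: L=charlie R=charlie -> agree -> charlie
Conflict count: 1

Answer: 1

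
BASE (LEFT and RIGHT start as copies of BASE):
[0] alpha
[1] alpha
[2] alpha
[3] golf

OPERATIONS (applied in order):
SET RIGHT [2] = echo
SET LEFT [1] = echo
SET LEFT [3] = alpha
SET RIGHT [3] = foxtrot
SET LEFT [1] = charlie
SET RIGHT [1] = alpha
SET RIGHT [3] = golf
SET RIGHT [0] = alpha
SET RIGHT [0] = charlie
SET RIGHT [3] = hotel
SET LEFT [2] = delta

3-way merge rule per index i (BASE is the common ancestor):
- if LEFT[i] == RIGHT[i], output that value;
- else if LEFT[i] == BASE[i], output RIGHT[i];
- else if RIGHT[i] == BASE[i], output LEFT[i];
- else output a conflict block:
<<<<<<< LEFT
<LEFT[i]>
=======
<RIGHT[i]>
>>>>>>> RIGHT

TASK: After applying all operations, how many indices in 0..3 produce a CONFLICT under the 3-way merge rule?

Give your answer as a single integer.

Final LEFT:  [alpha, charlie, delta, alpha]
Final RIGHT: [charlie, alpha, echo, hotel]
i=0: L=alpha=BASE, R=charlie -> take RIGHT -> charlie
i=1: L=charlie, R=alpha=BASE -> take LEFT -> charlie
i=2: BASE=alpha L=delta R=echo all differ -> CONFLICT
i=3: BASE=golf L=alpha R=hotel all differ -> CONFLICT
Conflict count: 2

Answer: 2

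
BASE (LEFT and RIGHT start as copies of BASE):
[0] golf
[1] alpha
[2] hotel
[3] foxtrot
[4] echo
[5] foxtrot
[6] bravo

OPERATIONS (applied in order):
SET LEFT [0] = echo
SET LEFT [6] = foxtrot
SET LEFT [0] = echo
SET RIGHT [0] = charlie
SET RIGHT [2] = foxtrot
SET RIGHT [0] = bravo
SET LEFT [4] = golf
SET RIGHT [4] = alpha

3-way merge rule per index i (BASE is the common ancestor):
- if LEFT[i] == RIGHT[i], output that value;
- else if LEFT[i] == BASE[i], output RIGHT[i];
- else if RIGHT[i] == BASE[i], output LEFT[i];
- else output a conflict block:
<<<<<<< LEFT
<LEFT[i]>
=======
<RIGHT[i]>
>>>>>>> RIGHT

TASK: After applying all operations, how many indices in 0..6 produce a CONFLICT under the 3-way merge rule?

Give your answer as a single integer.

Answer: 2

Derivation:
Final LEFT:  [echo, alpha, hotel, foxtrot, golf, foxtrot, foxtrot]
Final RIGHT: [bravo, alpha, foxtrot, foxtrot, alpha, foxtrot, bravo]
i=0: BASE=golf L=echo R=bravo all differ -> CONFLICT
i=1: L=alpha R=alpha -> agree -> alpha
i=2: L=hotel=BASE, R=foxtrot -> take RIGHT -> foxtrot
i=3: L=foxtrot R=foxtrot -> agree -> foxtrot
i=4: BASE=echo L=golf R=alpha all differ -> CONFLICT
i=5: L=foxtrot R=foxtrot -> agree -> foxtrot
i=6: L=foxtrot, R=bravo=BASE -> take LEFT -> foxtrot
Conflict count: 2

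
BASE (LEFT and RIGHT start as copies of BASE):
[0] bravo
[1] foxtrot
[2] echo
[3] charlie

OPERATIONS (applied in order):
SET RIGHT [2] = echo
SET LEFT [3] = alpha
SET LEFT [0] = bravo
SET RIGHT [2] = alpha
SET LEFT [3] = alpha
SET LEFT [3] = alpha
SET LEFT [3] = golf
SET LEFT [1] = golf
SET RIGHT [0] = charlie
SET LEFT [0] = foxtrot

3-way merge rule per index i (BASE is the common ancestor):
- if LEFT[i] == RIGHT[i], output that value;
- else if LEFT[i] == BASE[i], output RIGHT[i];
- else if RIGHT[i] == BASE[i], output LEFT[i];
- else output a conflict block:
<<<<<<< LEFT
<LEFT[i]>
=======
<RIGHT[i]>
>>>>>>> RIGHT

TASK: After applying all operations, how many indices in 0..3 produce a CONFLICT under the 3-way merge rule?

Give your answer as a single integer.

Answer: 1

Derivation:
Final LEFT:  [foxtrot, golf, echo, golf]
Final RIGHT: [charlie, foxtrot, alpha, charlie]
i=0: BASE=bravo L=foxtrot R=charlie all differ -> CONFLICT
i=1: L=golf, R=foxtrot=BASE -> take LEFT -> golf
i=2: L=echo=BASE, R=alpha -> take RIGHT -> alpha
i=3: L=golf, R=charlie=BASE -> take LEFT -> golf
Conflict count: 1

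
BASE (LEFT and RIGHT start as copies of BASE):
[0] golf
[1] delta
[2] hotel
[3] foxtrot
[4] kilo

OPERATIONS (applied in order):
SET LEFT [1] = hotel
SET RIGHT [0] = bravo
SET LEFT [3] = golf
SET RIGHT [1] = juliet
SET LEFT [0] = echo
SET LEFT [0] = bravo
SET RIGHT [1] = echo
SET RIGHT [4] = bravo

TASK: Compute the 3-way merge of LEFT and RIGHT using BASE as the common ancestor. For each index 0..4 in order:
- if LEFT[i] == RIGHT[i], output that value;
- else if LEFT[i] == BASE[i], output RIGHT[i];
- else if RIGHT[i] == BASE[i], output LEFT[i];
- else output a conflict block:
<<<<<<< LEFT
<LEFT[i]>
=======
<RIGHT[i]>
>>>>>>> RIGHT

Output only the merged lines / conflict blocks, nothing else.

Answer: bravo
<<<<<<< LEFT
hotel
=======
echo
>>>>>>> RIGHT
hotel
golf
bravo

Derivation:
Final LEFT:  [bravo, hotel, hotel, golf, kilo]
Final RIGHT: [bravo, echo, hotel, foxtrot, bravo]
i=0: L=bravo R=bravo -> agree -> bravo
i=1: BASE=delta L=hotel R=echo all differ -> CONFLICT
i=2: L=hotel R=hotel -> agree -> hotel
i=3: L=golf, R=foxtrot=BASE -> take LEFT -> golf
i=4: L=kilo=BASE, R=bravo -> take RIGHT -> bravo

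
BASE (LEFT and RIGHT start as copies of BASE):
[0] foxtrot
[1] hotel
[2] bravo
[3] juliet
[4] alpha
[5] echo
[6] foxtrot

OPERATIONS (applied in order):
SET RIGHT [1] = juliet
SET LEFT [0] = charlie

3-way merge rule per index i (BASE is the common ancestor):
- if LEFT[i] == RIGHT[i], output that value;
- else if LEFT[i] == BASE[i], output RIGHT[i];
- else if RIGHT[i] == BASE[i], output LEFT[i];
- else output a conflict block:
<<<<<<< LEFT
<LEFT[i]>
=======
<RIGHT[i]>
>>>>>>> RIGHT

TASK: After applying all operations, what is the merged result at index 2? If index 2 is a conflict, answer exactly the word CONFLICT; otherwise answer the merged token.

Final LEFT:  [charlie, hotel, bravo, juliet, alpha, echo, foxtrot]
Final RIGHT: [foxtrot, juliet, bravo, juliet, alpha, echo, foxtrot]
i=0: L=charlie, R=foxtrot=BASE -> take LEFT -> charlie
i=1: L=hotel=BASE, R=juliet -> take RIGHT -> juliet
i=2: L=bravo R=bravo -> agree -> bravo
i=3: L=juliet R=juliet -> agree -> juliet
i=4: L=alpha R=alpha -> agree -> alpha
i=5: L=echo R=echo -> agree -> echo
i=6: L=foxtrot R=foxtrot -> agree -> foxtrot
Index 2 -> bravo

Answer: bravo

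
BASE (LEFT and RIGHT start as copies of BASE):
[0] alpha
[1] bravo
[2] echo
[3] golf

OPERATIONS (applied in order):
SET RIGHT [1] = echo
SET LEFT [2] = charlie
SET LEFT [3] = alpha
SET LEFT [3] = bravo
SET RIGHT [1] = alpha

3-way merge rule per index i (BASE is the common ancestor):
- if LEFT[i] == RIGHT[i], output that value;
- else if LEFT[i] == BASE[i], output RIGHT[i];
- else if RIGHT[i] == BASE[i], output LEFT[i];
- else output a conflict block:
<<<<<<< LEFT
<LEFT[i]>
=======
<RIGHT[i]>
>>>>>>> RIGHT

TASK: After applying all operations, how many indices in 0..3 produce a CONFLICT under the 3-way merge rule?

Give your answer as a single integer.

Answer: 0

Derivation:
Final LEFT:  [alpha, bravo, charlie, bravo]
Final RIGHT: [alpha, alpha, echo, golf]
i=0: L=alpha R=alpha -> agree -> alpha
i=1: L=bravo=BASE, R=alpha -> take RIGHT -> alpha
i=2: L=charlie, R=echo=BASE -> take LEFT -> charlie
i=3: L=bravo, R=golf=BASE -> take LEFT -> bravo
Conflict count: 0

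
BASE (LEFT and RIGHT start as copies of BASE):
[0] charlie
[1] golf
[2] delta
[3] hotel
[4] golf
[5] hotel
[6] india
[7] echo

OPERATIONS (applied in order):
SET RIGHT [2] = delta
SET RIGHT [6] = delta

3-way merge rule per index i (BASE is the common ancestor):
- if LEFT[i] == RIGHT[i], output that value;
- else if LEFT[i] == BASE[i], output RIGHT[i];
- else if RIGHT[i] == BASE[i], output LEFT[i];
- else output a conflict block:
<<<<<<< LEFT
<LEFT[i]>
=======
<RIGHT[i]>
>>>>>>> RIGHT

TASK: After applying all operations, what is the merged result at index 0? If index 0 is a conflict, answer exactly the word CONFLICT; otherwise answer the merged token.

Answer: charlie

Derivation:
Final LEFT:  [charlie, golf, delta, hotel, golf, hotel, india, echo]
Final RIGHT: [charlie, golf, delta, hotel, golf, hotel, delta, echo]
i=0: L=charlie R=charlie -> agree -> charlie
i=1: L=golf R=golf -> agree -> golf
i=2: L=delta R=delta -> agree -> delta
i=3: L=hotel R=hotel -> agree -> hotel
i=4: L=golf R=golf -> agree -> golf
i=5: L=hotel R=hotel -> agree -> hotel
i=6: L=india=BASE, R=delta -> take RIGHT -> delta
i=7: L=echo R=echo -> agree -> echo
Index 0 -> charlie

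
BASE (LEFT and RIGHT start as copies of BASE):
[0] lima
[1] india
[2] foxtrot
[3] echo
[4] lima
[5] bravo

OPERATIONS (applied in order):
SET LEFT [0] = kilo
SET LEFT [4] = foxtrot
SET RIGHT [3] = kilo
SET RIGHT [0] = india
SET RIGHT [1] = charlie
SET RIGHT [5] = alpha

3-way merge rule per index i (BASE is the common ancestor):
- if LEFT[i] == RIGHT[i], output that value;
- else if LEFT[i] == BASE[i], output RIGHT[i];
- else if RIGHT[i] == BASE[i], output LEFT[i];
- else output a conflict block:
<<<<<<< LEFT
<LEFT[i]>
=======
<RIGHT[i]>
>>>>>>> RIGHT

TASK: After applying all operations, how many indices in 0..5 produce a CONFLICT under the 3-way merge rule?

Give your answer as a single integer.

Final LEFT:  [kilo, india, foxtrot, echo, foxtrot, bravo]
Final RIGHT: [india, charlie, foxtrot, kilo, lima, alpha]
i=0: BASE=lima L=kilo R=india all differ -> CONFLICT
i=1: L=india=BASE, R=charlie -> take RIGHT -> charlie
i=2: L=foxtrot R=foxtrot -> agree -> foxtrot
i=3: L=echo=BASE, R=kilo -> take RIGHT -> kilo
i=4: L=foxtrot, R=lima=BASE -> take LEFT -> foxtrot
i=5: L=bravo=BASE, R=alpha -> take RIGHT -> alpha
Conflict count: 1

Answer: 1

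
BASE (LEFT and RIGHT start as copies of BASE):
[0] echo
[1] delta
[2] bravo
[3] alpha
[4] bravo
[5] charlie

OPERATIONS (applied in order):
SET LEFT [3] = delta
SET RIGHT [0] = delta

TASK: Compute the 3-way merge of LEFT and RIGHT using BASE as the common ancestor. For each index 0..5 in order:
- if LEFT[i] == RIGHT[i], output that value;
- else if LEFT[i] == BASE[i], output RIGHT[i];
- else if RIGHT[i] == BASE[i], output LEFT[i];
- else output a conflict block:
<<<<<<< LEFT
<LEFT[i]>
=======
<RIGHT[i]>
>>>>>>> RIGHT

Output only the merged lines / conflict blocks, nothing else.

Answer: delta
delta
bravo
delta
bravo
charlie

Derivation:
Final LEFT:  [echo, delta, bravo, delta, bravo, charlie]
Final RIGHT: [delta, delta, bravo, alpha, bravo, charlie]
i=0: L=echo=BASE, R=delta -> take RIGHT -> delta
i=1: L=delta R=delta -> agree -> delta
i=2: L=bravo R=bravo -> agree -> bravo
i=3: L=delta, R=alpha=BASE -> take LEFT -> delta
i=4: L=bravo R=bravo -> agree -> bravo
i=5: L=charlie R=charlie -> agree -> charlie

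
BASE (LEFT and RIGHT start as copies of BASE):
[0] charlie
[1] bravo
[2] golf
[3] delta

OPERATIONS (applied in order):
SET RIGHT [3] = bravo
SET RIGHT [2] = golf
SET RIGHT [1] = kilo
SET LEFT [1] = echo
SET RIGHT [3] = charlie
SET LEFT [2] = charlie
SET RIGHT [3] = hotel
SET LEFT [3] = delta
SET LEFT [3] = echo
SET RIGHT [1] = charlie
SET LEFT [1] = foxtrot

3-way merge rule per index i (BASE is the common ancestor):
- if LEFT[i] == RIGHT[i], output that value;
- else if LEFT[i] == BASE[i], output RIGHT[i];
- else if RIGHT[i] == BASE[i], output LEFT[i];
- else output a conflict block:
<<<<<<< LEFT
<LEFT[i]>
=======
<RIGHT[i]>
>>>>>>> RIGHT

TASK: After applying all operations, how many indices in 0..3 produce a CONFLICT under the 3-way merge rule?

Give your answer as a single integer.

Final LEFT:  [charlie, foxtrot, charlie, echo]
Final RIGHT: [charlie, charlie, golf, hotel]
i=0: L=charlie R=charlie -> agree -> charlie
i=1: BASE=bravo L=foxtrot R=charlie all differ -> CONFLICT
i=2: L=charlie, R=golf=BASE -> take LEFT -> charlie
i=3: BASE=delta L=echo R=hotel all differ -> CONFLICT
Conflict count: 2

Answer: 2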